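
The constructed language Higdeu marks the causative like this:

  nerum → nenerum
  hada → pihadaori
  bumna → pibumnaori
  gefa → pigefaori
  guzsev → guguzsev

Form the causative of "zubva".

pizubvaori

gefa and guzsev both begin with g- yet inflect differently (pigefaori, guguzsev), so the first letter is not what conditions the rule; whether the stem ends in a vowel or a consonant is.
"zubva" ends in a vowel. The stems ending in a vowel (bumna → pibumnaori, gefa → pigefaori, hada → pihadaori) add pi- … -ori around the stem.
So zubva → pizubvaori.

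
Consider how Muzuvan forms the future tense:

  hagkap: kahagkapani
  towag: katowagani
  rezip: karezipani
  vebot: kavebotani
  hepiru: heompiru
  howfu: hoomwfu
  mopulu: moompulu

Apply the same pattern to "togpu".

"togpu" ends in a vowel. The stems ending in a vowel (hepiru → heompiru, howfu → hoomwfu, mopulu → moompulu) insert -om- after the first vowel.
The other pattern: stems ending in a consonant add ka- … -ani around the stem.
So togpu → toomgpu.

toomgpu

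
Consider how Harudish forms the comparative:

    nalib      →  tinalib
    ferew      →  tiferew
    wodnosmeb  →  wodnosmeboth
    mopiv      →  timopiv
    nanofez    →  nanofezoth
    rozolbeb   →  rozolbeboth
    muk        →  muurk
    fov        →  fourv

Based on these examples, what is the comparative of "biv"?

fov and mopiv both end in -v yet inflect differently (fourv, timopiv), so the final letter is not what conditions the rule; the number of vowels is.
"biv" has 1 vowel. The stems with 1 vowel (fov → fourv, muk → muurk) insert -ur- after the first vowel.
The other patterns: stems with 2 vowels add the prefix ti-; stems with 3 vowels add -oth.
So biv → biurv.

biurv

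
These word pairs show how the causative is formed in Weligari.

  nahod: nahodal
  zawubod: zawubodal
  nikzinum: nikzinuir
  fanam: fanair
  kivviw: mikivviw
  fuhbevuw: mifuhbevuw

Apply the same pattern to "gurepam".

"gurepam" ends in -m. The stems ending in -m (nikzinum → nikzinuir, fanam → fanair) drop the final letter and add -ir.
So gurepam → gurepair.

gurepair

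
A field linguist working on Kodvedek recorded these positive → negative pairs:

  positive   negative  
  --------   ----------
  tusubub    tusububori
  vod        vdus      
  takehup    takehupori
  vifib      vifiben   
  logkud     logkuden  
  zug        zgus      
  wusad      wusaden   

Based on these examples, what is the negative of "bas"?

bsus

vod and wusad both end in -d yet inflect differently (vdus, wusaden), so the final letter is not what conditions the rule; the number of vowels is.
"bas" has 1 vowel. The stems with 1 vowel (zug → zgus, vod → vdus) delete the last vowel and add -us.
So bas → bsus.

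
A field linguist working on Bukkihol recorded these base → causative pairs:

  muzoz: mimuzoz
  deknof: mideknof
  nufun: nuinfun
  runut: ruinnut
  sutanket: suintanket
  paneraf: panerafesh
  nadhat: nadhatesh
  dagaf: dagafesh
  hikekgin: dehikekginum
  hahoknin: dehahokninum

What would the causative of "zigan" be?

ziganesh

deknof and paneraf both end in -f yet inflect differently (mideknof, panerafesh), so the final letter is not what conditions the rule; the last vowel is.
"zigan" has last vowel 'a'. The stems whose last vowel is 'a' (paneraf → panerafesh, nadhat → nadhatesh, dagaf → dagafesh) add -esh.
So zigan → ziganesh.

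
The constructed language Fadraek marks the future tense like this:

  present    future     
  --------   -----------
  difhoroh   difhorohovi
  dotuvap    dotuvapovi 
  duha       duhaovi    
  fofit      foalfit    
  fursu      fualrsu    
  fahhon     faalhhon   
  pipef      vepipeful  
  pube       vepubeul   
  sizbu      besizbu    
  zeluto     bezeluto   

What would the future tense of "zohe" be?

fursu and sizbu both end in -u yet inflect differently (fualrsu, besizbu), so the final letter is not what conditions the rule; the first letter is.
"zohe" begins with z-. The one such stem in the data (zeluto → bezeluto) adds the prefix be-, so the same rule applies.
The other patterns: stems beginning with d- add -ovi; stems beginning with f- insert -al- after the first vowel; stems beginning with p- add ve- … -ul around the stem.
So zohe → bezohe.

bezohe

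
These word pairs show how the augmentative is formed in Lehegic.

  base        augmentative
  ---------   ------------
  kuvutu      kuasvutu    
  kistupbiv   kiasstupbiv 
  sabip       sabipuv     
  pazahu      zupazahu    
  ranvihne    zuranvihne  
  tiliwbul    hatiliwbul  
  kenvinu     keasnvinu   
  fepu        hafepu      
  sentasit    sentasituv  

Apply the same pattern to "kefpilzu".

pazahu and kuvutu both end in -u yet inflect differently (zupazahu, kuasvutu), so the final letter is not what conditions the rule; the first letter is.
"kefpilzu" begins with k-. The stems beginning with k- (kuvutu → kuasvutu, kistupbiv → kiasstupbiv, kenvinu → keasnvinu) insert -as- after the first vowel.
So kefpilzu → keasfpilzu.

keasfpilzu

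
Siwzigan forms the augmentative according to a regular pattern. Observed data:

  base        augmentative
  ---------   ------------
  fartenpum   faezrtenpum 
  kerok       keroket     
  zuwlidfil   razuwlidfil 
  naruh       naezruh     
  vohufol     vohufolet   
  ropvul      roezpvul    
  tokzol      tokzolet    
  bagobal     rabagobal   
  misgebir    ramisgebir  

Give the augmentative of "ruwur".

ropvul and vohufol both end in -l yet inflect differently (roezpvul, vohufolet), so the final letter is not what conditions the rule; the last vowel is.
"ruwur" has last vowel 'u'. The stems whose last vowel is 'u' (ropvul → roezpvul, fartenpum → faezrtenpum, naruh → naezruh) insert -ez- after the first vowel.
The other patterns: stems whose last vowel is 'o' add -et; stems whose last vowel is 'a' or 'i' add the prefix ra-.
So ruwur → ruezwur.

ruezwur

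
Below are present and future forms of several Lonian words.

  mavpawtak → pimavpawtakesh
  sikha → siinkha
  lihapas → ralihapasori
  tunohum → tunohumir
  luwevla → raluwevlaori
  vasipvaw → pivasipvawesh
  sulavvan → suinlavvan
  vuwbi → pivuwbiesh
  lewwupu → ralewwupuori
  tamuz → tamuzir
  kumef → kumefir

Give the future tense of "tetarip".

tetaripir

luwevla and sikha both end in -a yet inflect differently (raluwevlaori, siinkha), so the final letter is not what conditions the rule; the first letter is.
"tetarip" begins with t-. The stems beginning with t- (tamuz → tamuzir, tunohum → tunohumir) add -ir.
So tetarip → tetaripir.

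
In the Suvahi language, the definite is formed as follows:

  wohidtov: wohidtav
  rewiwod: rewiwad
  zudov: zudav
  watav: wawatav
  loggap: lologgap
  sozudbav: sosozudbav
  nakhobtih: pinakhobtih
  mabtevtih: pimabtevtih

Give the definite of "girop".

girap

wohidtov and watav both end in -v yet inflect differently (wohidtav, wawatav), so the final letter is not what conditions the rule; the last vowel is.
"girop" has last vowel 'o'. The stems whose last vowel is 'o' (wohidtov → wohidtav, rewiwod → rewiwad, zudov → zudav) change the last vowel to 'a'.
The other patterns: stems whose last vowel is 'a' repeat the first consonant+vowel as a prefix; stems whose last vowel is 'i' add the prefix pi-.
So girop → girap.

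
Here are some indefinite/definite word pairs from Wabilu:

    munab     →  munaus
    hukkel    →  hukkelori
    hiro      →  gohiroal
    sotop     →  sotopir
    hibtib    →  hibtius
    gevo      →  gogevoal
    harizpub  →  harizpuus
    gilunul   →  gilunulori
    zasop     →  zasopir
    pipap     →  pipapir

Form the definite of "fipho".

pipap and munab both have last vowel 'a' yet inflect differently (pipapir, munaus), so the last vowel is not what conditions the rule; the final letter is.
"fipho" ends in -o. The stems ending in -o (gevo → gogevoal, hiro → gohiroal) add go- … -al around the stem.
The other patterns: stems ending in -p add -ir; stems ending in -b drop the final letter and add -us; stems ending in -l add -ori.
So fipho → gofiphoal.

gofiphoal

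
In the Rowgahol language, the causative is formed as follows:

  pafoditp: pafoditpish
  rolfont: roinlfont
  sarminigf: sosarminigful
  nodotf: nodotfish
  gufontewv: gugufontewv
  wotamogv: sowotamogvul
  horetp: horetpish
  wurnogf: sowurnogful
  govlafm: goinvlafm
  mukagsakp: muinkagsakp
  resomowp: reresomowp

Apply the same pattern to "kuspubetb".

"kuspubetb" has second-to-last letter 't'. The stems whose second-to-last letter is 't' (horetp → horetpish, pafoditp → pafoditpish, nodotf → nodotfish) add -ish.
So kuspubetb → kuspubetbish.

kuspubetbish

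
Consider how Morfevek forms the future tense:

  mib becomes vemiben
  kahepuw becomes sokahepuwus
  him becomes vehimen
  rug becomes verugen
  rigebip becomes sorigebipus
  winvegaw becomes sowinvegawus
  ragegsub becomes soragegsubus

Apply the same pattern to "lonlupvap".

solonlupvapus

mib and ragegsub both end in -b yet inflect differently (vemiben, soragegsubus), so the final letter is not what conditions the rule; the number of vowels is.
"lonlupvap" has 3 vowels. The stems with 3 vowels (rigebip → sorigebipus, winvegaw → sowinvegawus, kahepuw → sokahepuwus) add so- … -us around the stem.
So lonlupvap → solonlupvapus.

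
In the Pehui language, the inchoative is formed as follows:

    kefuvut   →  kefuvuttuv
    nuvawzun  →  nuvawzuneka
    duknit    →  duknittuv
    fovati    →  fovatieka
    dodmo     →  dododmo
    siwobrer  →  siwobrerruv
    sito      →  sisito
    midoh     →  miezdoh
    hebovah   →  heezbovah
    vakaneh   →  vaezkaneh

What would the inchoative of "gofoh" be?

dodmo and midoh both have last vowel 'o' yet inflect differently (dododmo, miezdoh), so the last vowel is not what conditions the rule; the final letter is.
"gofoh" ends in -h. The stems ending in -h (vakaneh → vaezkaneh, midoh → miezdoh, hebovah → heezbovah) insert -ez- after the first vowel.
The other patterns: stems ending in -o repeat the first consonant+vowel as a prefix; stems ending in -r or -t double the final consonant and add -uv; stems ending in -i or -n add -eka.
So gofoh → goezfoh.

goezfoh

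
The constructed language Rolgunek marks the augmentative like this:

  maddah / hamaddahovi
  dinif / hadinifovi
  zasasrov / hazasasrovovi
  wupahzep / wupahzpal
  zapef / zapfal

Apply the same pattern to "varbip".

havarbipovi

zapef and dinif both end in -f yet inflect differently (zapfal, hadinifovi), so the final letter is not what conditions the rule; the last vowel is.
"varbip" has last vowel 'i'. The one such stem in the data (dinif → hadinifovi) adds ha- … -ovi around the stem, so the same rule applies.
The other pattern: stems whose last vowel is 'e' delete the last vowel and add -al.
So varbip → havarbipovi.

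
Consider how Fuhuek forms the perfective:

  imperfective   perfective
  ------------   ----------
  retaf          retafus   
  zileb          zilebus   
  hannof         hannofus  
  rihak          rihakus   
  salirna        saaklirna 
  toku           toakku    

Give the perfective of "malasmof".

retaf and salirna both have last vowel 'a' yet inflect differently (retafus, saaklirna), so the last vowel is not what conditions the rule; whether the stem ends in a vowel or a consonant is.
"malasmof" ends in a consonant. The stems ending in a consonant (retaf → retafus, zileb → zilebus, hannof → hannofus) add -us.
The other pattern: stems ending in a vowel insert -ak- after the first vowel.
So malasmof → malasmofus.

malasmofus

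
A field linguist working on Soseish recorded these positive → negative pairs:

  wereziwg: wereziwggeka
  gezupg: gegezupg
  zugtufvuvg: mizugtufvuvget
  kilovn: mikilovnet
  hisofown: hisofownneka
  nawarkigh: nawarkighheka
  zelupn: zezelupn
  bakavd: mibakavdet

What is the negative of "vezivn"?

"vezivn" has second-to-last letter 'v'. The stems whose second-to-last letter is 'v' (bakavd → mibakavdet, zugtufvuvg → mizugtufvuvget, kilovn → mikilovnet) add mi- … -et around the stem.
So vezivn → mivezivnet.

mivezivnet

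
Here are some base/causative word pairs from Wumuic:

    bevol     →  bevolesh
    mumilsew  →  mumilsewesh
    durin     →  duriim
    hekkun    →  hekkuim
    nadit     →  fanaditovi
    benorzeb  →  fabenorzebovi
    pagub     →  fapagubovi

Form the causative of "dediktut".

fadediktutovi

durin and nadit both have last vowel 'i' yet inflect differently (duriim, fanaditovi), so the last vowel is not what conditions the rule; the final letter is.
"dediktut" ends in -t. The one such stem in the data (nadit → fanaditovi) adds fa- … -ovi around the stem, so the same rule applies.
The other patterns: stems ending in -l or -w add -esh; stems ending in -n drop the final letter and add -im.
So dediktut → fadediktutovi.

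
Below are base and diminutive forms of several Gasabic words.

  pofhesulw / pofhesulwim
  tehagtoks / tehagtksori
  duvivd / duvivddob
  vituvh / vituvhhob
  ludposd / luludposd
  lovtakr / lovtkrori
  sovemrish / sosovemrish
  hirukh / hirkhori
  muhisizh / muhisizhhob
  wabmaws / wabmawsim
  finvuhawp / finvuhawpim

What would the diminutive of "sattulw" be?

sattulwim

"sattulw" has second-to-last letter 'l'. The one such stem in the data (pofhesulw → pofhesulwim) adds -im, so the same rule applies.
So sattulw → sattulwim.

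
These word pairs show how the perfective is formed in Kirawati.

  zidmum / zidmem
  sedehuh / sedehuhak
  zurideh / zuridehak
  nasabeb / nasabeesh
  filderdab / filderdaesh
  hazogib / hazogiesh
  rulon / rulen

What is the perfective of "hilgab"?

zurideh and nasabeb both have last vowel 'e' yet inflect differently (zuridehak, nasabeesh), so the last vowel is not what conditions the rule; the final letter is.
"hilgab" ends in -b. The stems ending in -b (hazogib → hazogiesh, nasabeb → nasabeesh, filderdab → filderdaesh) drop the final letter and add -esh.
The other patterns: stems ending in -h add -ak; stems ending in -m or -n change the last vowel to 'e'.
So hilgab → hilgaesh.

hilgaesh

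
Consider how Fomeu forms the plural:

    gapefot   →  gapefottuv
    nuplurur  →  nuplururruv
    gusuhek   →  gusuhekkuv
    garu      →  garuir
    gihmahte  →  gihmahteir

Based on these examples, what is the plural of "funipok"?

funipokkuv

nuplurur and garu both have last vowel 'u' yet inflect differently (nuplururruv, garuir), so the last vowel is not what conditions the rule; whether the stem ends in a vowel or a consonant is.
"funipok" ends in a consonant. The stems ending in a consonant (gapefot → gapefottuv, nuplurur → nuplururruv, gusuhek → gusuhekkuv) double the final consonant and add -uv.
The other pattern: stems ending in a vowel add -ir.
So funipok → funipokkuv.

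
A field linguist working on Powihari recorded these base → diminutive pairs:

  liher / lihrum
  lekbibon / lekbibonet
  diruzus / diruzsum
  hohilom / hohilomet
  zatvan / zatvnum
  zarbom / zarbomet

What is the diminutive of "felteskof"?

felteskofet

lekbibon and zatvan both end in -n yet inflect differently (lekbibonet, zatvnum), so the final letter is not what conditions the rule; the last vowel is.
"felteskof" has last vowel 'o'. The stems whose last vowel is 'o' (zarbom → zarbomet, hohilom → hohilomet, lekbibon → lekbibonet) add -et.
The other pattern: stems whose last vowel is 'a', 'e' or 'u' delete the last vowel and add -um.
So felteskof → felteskofet.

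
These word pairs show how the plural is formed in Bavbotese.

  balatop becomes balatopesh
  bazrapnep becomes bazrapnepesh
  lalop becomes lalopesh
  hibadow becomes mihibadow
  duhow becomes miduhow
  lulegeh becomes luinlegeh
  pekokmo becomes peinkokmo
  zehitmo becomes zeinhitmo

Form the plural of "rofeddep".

rofeddepesh

"rofeddep" ends in -p. The stems ending in -p (balatop → balatopesh, bazrapnep → bazrapnepesh, lalop → lalopesh) add -esh.
So rofeddep → rofeddepesh.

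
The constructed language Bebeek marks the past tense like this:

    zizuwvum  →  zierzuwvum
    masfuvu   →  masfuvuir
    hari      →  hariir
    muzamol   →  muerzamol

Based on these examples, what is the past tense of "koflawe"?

zizuwvum and masfuvu both have last vowel 'u' yet inflect differently (zierzuwvum, masfuvuir), so the last vowel is not what conditions the rule; whether the stem ends in a vowel or a consonant is.
"koflawe" ends in a vowel. The stems ending in a vowel (hari → hariir, masfuvu → masfuvuir) add -ir.
So koflawe → koflaweir.

koflaweir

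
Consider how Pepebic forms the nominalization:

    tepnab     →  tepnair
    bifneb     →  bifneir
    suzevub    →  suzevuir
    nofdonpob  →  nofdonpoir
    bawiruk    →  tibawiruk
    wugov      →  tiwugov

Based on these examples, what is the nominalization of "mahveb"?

suzevub and bawiruk both have last vowel 'u' yet inflect differently (suzevuir, tibawiruk), so the last vowel is not what conditions the rule; the final letter is.
"mahveb" ends in -b. The stems ending in -b (tepnab → tepnair, bifneb → bifneir, suzevub → suzevuir) drop the final letter and add -ir.
So mahveb → mahveir.

mahveir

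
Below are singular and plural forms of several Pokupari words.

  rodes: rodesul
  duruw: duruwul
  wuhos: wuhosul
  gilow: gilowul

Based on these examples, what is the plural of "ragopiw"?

Every pair shown (rodes → rodesul, duruw → duruwul, wuhos → wuhosul, …) follows the same rule: add -ul.
So ragopiw → ragopiwul.

ragopiwul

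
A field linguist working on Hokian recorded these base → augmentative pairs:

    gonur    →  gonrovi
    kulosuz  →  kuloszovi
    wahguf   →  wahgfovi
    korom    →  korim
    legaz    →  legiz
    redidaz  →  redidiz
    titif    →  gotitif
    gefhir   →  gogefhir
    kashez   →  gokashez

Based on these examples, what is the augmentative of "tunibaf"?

"tunibaf" has last vowel 'a'. The stems whose last vowel is 'a' (legaz → legiz, redidaz → redidiz) change the last vowel to 'i'.
So tunibaf → tunibif.

tunibif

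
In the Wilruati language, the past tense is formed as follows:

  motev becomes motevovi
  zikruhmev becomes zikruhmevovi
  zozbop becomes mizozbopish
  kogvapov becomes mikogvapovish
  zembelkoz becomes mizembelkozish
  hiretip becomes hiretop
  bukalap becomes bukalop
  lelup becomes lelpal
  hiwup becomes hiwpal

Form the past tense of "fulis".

fulos

motev and kogvapov both end in -v yet inflect differently (motevovi, mikogvapovish), so the final letter is not what conditions the rule; the last vowel is.
"fulis" has last vowel 'i'. The one such stem in the data (hiretip → hiretop) changes the last vowel to 'o' (as does bukalap), so the same rule applies.
So fulis → fulos.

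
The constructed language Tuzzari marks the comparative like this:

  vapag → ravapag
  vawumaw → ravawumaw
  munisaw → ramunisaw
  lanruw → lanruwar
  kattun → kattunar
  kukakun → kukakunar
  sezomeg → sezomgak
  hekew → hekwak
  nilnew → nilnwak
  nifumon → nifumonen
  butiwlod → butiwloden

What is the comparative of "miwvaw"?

vawumaw and lanruw both end in -w yet inflect differently (ravawumaw, lanruwar), so the final letter is not what conditions the rule; the last vowel is.
"miwvaw" has last vowel 'a'. The stems whose last vowel is 'a' (vapag → ravapag, vawumaw → ravawumaw, munisaw → ramunisaw) add the prefix ra-.
The other patterns: stems whose last vowel is 'u' add -ar; stems whose last vowel is 'e' delete the last vowel and add -ak; stems whose last vowel is 'o' add -en.
So miwvaw → ramiwvaw.

ramiwvaw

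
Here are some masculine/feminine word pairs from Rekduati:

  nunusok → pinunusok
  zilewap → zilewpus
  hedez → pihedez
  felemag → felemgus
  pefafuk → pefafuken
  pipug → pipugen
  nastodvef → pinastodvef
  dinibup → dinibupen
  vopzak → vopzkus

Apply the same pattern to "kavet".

pikavet

pefafuk and vopzak both end in -k yet inflect differently (pefafuken, vopzkus), so the final letter is not what conditions the rule; the last vowel is.
"kavet" has last vowel 'e'. The stems whose last vowel is 'e' (hedez → pihedez, nastodvef → pinastodvef) add the prefix pi-.
The other patterns: stems whose last vowel is 'u' add -en; stems whose last vowel is 'a' delete the last vowel and add -us.
So kavet → pikavet.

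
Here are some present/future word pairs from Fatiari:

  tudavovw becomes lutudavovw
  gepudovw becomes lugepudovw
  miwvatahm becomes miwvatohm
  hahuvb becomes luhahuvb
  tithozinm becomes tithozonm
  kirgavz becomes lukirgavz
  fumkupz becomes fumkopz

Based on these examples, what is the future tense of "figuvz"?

lufiguvz

kirgavz and fumkupz both end in -z yet inflect differently (lukirgavz, fumkopz), so the final letter is not what conditions the rule; the second-to-last letter is.
"figuvz" has second-to-last letter 'v'. The stems whose second-to-last letter is 'v' (kirgavz → lukirgavz, gepudovw → lugepudovw, hahuvb → luhahuvb) add the prefix lu-.
So figuvz → lufiguvz.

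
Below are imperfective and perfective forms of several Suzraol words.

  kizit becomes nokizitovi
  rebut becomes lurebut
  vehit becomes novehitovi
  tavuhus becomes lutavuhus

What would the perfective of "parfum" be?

kizit and rebut both end in -t yet inflect differently (nokizitovi, lurebut), so the final letter is not what conditions the rule; the last vowel is.
"parfum" has last vowel 'u'. The stems whose last vowel is 'u' (tavuhus → lutavuhus, rebut → lurebut) add the prefix lu-.
The other pattern: stems whose last vowel is 'i' add no- … -ovi around the stem.
So parfum → luparfum.

luparfum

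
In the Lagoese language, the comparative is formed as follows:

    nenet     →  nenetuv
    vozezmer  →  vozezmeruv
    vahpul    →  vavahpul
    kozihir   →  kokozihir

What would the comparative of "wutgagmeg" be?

vozezmer and kozihir both end in -r yet inflect differently (vozezmeruv, kokozihir), so the final letter is not what conditions the rule; the last vowel is.
"wutgagmeg" has last vowel 'e'. The stems whose last vowel is 'e' (nenet → nenetuv, vozezmer → vozezmeruv) add -uv.
So wutgagmeg → wutgagmeguv.

wutgagmeguv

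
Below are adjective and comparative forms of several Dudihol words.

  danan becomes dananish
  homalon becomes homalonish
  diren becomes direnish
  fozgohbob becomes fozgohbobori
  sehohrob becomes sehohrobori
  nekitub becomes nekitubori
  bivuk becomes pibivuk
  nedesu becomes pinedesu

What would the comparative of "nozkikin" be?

nozkikinish

homalon and fozgohbob both have last vowel 'o' yet inflect differently (homalonish, fozgohbobori), so the last vowel is not what conditions the rule; the final letter is.
"nozkikin" ends in -n. The stems ending in -n (danan → dananish, homalon → homalonish, diren → direnish) add -ish.
So nozkikin → nozkikinish.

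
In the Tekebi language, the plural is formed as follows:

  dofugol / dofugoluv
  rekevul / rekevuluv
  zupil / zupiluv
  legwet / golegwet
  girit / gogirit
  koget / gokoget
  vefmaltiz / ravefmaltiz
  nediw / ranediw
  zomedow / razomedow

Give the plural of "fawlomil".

"fawlomil" ends in -l. The stems ending in -l (dofugol → dofugoluv, rekevul → rekevuluv, zupil → zupiluv) add -uv.
The other patterns: stems ending in -t add the prefix go-; stems ending in -w or -z add the prefix ra-.
So fawlomil → fawlomiluv.

fawlomiluv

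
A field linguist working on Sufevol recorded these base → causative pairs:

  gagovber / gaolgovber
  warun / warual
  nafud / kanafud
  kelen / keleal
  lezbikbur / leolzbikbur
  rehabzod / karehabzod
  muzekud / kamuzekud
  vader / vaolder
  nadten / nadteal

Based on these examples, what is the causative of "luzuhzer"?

luolzuhzer

warun and lezbikbur both have last vowel 'u' yet inflect differently (warual, leolzbikbur), so the last vowel is not what conditions the rule; the final letter is.
"luzuhzer" ends in -r. The stems ending in -r (lezbikbur → leolzbikbur, vader → vaolder, gagovber → gaolgovber) insert -ol- after the first vowel.
So luzuhzer → luolzuhzer.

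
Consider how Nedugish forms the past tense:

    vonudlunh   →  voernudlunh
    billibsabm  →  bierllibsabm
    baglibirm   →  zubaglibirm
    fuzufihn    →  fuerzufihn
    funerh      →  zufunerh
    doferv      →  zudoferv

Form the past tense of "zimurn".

funerh and vonudlunh both end in -h yet inflect differently (zufunerh, voernudlunh), so the final letter is not what conditions the rule; the second-to-last letter is.
"zimurn" has second-to-last letter 'r'. The stems whose second-to-last letter is 'r' (baglibirm → zubaglibirm, doferv → zudoferv, funerh → zufunerh) add the prefix zu-.
So zimurn → zuzimurn.

zuzimurn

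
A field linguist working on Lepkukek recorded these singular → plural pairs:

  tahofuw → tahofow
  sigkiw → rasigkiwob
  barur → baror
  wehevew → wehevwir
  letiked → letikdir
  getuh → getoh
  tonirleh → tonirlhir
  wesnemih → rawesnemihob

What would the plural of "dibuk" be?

dibok

tonirleh and getuh both end in -h yet inflect differently (tonirlhir, getoh), so the final letter is not what conditions the rule; the last vowel is.
"dibuk" has last vowel 'u'. The stems whose last vowel is 'u' (barur → baror, getuh → getoh, tahofuw → tahofow) change the last vowel to 'o'.
The other patterns: stems whose last vowel is 'e' delete the last vowel and add -ir; stems whose last vowel is 'i' add ra- … -ob around the stem.
So dibuk → dibok.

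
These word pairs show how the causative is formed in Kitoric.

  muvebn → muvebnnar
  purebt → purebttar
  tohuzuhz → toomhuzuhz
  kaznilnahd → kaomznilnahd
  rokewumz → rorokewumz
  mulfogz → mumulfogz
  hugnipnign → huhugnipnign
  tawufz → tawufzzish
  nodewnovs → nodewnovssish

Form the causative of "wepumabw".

tohuzuhz and rokewumz both end in -z yet inflect differently (toomhuzuhz, rorokewumz), so the final letter is not what conditions the rule; the second-to-last letter is.
"wepumabw" has second-to-last letter 'b'. The stems whose second-to-last letter is 'b' (muvebn → muvebnnar, purebt → purebttar) double the final consonant and add -ar.
So wepumabw → wepumabwwar.

wepumabwwar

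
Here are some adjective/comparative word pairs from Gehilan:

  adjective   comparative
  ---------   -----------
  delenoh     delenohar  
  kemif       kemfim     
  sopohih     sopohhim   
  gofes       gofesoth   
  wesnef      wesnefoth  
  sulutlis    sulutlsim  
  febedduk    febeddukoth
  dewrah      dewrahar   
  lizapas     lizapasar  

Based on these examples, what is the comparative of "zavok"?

sulutlis and lizapas both end in -s yet inflect differently (sulutlsim, lizapasar), so the final letter is not what conditions the rule; the last vowel is.
"zavok" has last vowel 'o'. The one such stem in the data (delenoh → delenohar) adds -ar, so the same rule applies.
The other patterns: stems whose last vowel is 'i' delete the last vowel and add -im; stems whose last vowel is 'e' or 'u' add -oth.
So zavok → zavokar.

zavokar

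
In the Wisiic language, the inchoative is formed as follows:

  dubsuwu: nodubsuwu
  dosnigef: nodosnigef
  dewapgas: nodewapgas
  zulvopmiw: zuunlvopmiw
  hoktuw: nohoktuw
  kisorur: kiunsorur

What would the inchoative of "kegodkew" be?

hoktuw and zulvopmiw both end in -w yet inflect differently (nohoktuw, zuunlvopmiw), so the final letter is not what conditions the rule; the first letter is.
"kegodkew" begins with k-. The one such stem in the data (kisorur → kiunsorur) inserts -un- after the first vowel (as does zulvopmiw), so the same rule applies.
The other pattern: stems beginning with d- or h- add the prefix no-.
So kegodkew → keungodkew.

keungodkew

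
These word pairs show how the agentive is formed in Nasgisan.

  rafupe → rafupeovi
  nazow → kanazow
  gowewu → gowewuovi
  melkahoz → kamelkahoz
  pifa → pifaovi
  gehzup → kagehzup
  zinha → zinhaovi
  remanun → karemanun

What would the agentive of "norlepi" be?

norlepiovi

gowewu and remanun both have last vowel 'u' yet inflect differently (gowewuovi, karemanun), so the last vowel is not what conditions the rule; whether the stem ends in a vowel or a consonant is.
"norlepi" ends in a vowel. The stems ending in a vowel (gowewu → gowewuovi, rafupe → rafupeovi, zinha → zinhaovi) add -ovi.
The other pattern: stems ending in a consonant add the prefix ka-.
So norlepi → norlepiovi.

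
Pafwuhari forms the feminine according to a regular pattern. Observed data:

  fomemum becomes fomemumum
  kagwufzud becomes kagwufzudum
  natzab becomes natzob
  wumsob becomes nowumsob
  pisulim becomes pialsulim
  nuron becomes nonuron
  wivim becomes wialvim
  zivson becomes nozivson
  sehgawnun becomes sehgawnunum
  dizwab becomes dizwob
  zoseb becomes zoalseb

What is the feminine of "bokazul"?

sehgawnun and zivson both end in -n yet inflect differently (sehgawnunum, nozivson), so the final letter is not what conditions the rule; the last vowel is.
"bokazul" has last vowel 'u'. The stems whose last vowel is 'u' (kagwufzud → kagwufzudum, sehgawnun → sehgawnunum, fomemum → fomemumum) add -um.
So bokazul → bokazulum.

bokazulum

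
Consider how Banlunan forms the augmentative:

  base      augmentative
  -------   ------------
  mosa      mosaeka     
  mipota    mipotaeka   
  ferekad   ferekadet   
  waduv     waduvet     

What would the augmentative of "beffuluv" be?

beffuluvet

mosa and ferekad both have last vowel 'a' yet inflect differently (mosaeka, ferekadet), so the last vowel is not what conditions the rule; whether the stem ends in a vowel or a consonant is.
"beffuluv" ends in a consonant. The stems ending in a consonant (ferekad → ferekadet, waduv → waduvet) add -et.
So beffuluv → beffuluvet.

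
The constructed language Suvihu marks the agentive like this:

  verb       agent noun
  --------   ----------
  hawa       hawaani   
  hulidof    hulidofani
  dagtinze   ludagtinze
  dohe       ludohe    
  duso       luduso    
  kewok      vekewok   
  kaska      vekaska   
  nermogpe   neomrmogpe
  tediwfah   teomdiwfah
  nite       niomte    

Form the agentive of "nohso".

noomhso

hawa and kaska both end in -a yet inflect differently (hawaani, vekaska), so the final letter is not what conditions the rule; the first letter is.
"nohso" begins with n-. The stems beginning with n- (nermogpe → neomrmogpe, nite → niomte) insert -om- after the first vowel.
So nohso → noomhso.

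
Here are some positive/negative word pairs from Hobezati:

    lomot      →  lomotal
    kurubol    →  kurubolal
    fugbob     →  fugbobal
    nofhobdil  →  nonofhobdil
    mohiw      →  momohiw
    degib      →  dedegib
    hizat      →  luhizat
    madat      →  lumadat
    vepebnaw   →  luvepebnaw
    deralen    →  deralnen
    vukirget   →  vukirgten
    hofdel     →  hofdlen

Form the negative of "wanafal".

luwanafal

kurubol and nofhobdil both end in -l yet inflect differently (kurubolal, nonofhobdil), so the final letter is not what conditions the rule; the last vowel is.
"wanafal" has last vowel 'a'. The stems whose last vowel is 'a' (hizat → luhizat, madat → lumadat, vepebnaw → luvepebnaw) add the prefix lu-.
The other patterns: stems whose last vowel is 'o' add -al; stems whose last vowel is 'i' repeat the first consonant+vowel as a prefix; stems whose last vowel is 'e' delete the last vowel and add -en.
So wanafal → luwanafal.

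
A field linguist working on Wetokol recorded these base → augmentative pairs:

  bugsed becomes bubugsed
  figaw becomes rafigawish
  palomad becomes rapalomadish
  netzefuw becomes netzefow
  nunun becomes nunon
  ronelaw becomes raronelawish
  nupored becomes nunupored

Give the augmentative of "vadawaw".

ravadawawish

netzefuw and figaw both end in -w yet inflect differently (netzefow, rafigawish), so the final letter is not what conditions the rule; the last vowel is.
"vadawaw" has last vowel 'a'. The stems whose last vowel is 'a' (figaw → rafigawish, palomad → rapalomadish, ronelaw → raronelawish) add ra- … -ish around the stem.
So vadawaw → ravadawawish.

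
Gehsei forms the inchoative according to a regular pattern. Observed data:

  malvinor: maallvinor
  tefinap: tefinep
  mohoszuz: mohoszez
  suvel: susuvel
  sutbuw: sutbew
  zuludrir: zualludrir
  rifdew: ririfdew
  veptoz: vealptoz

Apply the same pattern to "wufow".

"wufow" has last vowel 'o'. The stems whose last vowel is 'o' (veptoz → vealptoz, malvinor → maallvinor) insert -al- after the first vowel.
The other patterns: stems whose last vowel is 'a' or 'u' change the last vowel to 'e'; stems whose last vowel is 'e' repeat the first consonant+vowel as a prefix.
So wufow → wualfow.

wualfow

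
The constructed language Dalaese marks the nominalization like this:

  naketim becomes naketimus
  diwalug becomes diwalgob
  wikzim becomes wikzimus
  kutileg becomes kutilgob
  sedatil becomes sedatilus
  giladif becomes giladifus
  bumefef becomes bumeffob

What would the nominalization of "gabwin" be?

"gabwin" has last vowel 'i'. The stems whose last vowel is 'i' (naketim → naketimus, sedatil → sedatilus, wikzim → wikzimus) add -us.
The other pattern: stems whose last vowel is 'e' or 'u' delete the last vowel and add -ob.
So gabwin → gabwinus.

gabwinus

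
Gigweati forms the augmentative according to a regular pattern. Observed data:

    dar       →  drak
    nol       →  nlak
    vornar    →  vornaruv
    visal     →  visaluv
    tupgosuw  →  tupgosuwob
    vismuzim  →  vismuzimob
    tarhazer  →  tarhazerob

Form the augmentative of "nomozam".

nomozamob

dar and vornar both end in -r yet inflect differently (drak, vornaruv), so the final letter is not what conditions the rule; the number of vowels is.
"nomozam" has 3 vowels. The stems with 3 vowels (tupgosuw → tupgosuwob, vismuzim → vismuzimob, tarhazer → tarhazerob) add -ob.
The other patterns: stems with 1 vowel delete the last vowel and add -ak; stems with 2 vowels add -uv.
So nomozam → nomozamob.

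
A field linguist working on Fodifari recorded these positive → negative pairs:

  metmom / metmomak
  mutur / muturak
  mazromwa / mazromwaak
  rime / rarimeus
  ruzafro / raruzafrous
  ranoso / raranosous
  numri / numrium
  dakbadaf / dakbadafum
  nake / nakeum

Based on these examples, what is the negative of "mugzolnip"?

rime and nake both end in -e yet inflect differently (rarimeus, nakeum), so the final letter is not what conditions the rule; the first letter is.
"mugzolnip" begins with m-. The stems beginning with m- (metmom → metmomak, mutur → muturak, mazromwa → mazromwaak) add -ak.
So mugzolnip → mugzolnipak.

mugzolnipak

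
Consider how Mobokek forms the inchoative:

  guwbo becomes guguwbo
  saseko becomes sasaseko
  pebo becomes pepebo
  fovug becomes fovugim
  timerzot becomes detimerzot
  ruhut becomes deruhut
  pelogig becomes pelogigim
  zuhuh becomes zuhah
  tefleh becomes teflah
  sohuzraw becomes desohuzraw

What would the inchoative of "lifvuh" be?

fovug and ruhut both have last vowel 'u' yet inflect differently (fovugim, deruhut), so the last vowel is not what conditions the rule; the final letter is.
"lifvuh" ends in -h. The stems ending in -h (zuhuh → zuhah, tefleh → teflah) change the last vowel to 'a'.
The other patterns: stems ending in -o repeat the first consonant+vowel as a prefix; stems ending in -g add -im; stems ending in -t or -w add the prefix de-.
So lifvuh → lifvah.

lifvah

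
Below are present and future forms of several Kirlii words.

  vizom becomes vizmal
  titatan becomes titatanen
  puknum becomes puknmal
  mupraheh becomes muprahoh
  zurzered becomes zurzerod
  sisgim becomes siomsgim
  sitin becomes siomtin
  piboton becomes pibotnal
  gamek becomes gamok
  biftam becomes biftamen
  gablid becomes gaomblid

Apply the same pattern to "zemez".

"zemez" has last vowel 'e'. The stems whose last vowel is 'e' (mupraheh → muprahoh, zurzered → zurzerod, gamek → gamok) change the last vowel to 'o'.
The other patterns: stems whose last vowel is 'i' insert -om- after the first vowel; stems whose last vowel is 'a' add -en; stems whose last vowel is 'o' or 'u' delete the last vowel and add -al.
So zemez → zemoz.

zemoz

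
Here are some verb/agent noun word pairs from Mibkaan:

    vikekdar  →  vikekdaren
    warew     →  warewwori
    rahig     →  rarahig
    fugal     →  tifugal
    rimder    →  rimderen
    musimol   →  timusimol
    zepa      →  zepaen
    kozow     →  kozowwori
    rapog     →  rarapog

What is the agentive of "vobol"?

tivobol

"vobol" ends in -l. The stems ending in -l (fugal → tifugal, musimol → timusimol) add the prefix ti-.
The other patterns: stems ending in -g repeat the first consonant+vowel as a prefix; stems ending in -w double the final consonant and add -ori; stems ending in -a or -r add -en.
So vobol → tivobol.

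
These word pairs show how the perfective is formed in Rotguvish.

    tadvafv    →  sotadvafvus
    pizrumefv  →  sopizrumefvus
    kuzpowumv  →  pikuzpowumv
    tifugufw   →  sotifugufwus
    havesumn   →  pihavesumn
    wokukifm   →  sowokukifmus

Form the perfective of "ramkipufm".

tadvafv and kuzpowumv both end in -v yet inflect differently (sotadvafvus, pikuzpowumv), so the final letter is not what conditions the rule; the second-to-last letter is.
"ramkipufm" has second-to-last letter 'f'. The stems whose second-to-last letter is 'f' (tadvafv → sotadvafvus, pizrumefv → sopizrumefvus, wokukifm → sowokukifmus) add so- … -us around the stem.
So ramkipufm → soramkipufmus.

soramkipufmus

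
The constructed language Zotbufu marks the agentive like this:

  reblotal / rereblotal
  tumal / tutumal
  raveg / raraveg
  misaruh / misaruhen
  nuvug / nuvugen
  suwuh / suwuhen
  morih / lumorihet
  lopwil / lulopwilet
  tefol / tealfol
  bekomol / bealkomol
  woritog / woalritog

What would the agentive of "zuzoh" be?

zualzoh

raveg and nuvug both end in -g yet inflect differently (raraveg, nuvugen), so the final letter is not what conditions the rule; the last vowel is.
"zuzoh" has last vowel 'o'. The stems whose last vowel is 'o' (tefol → tealfol, bekomol → bealkomol, woritog → woalritog) insert -al- after the first vowel.
The other patterns: stems whose last vowel is 'a' or 'e' repeat the first consonant+vowel as a prefix; stems whose last vowel is 'u' add -en; stems whose last vowel is 'i' add lu- … -et around the stem.
So zuzoh → zualzoh.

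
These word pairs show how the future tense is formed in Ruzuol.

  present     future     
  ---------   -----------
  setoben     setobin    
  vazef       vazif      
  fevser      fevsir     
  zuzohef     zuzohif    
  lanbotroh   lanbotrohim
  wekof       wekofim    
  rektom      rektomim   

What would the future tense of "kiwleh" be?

vazef and wekof both end in -f yet inflect differently (vazif, wekofim), so the final letter is not what conditions the rule; the last vowel is.
"kiwleh" has last vowel 'e'. The stems whose last vowel is 'e' (setoben → setobin, vazef → vazif, fevser → fevsir) change the last vowel to 'i'.
The other pattern: stems whose last vowel is 'o' add -im.
So kiwleh → kiwlih.

kiwlih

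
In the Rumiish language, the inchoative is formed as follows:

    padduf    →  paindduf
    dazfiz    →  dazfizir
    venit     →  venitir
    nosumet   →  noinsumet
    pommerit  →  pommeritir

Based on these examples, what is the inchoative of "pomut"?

poinmut

"pomut" has last vowel 'u'. The one such stem in the data (padduf → paindduf) inserts -in- after the first vowel (as does nosumet), so the same rule applies.
So pomut → poinmut.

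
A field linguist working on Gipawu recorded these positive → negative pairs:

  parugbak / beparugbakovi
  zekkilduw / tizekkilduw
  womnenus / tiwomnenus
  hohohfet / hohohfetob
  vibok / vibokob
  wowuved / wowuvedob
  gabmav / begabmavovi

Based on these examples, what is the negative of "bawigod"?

bawigodob

vibok and parugbak both end in -k yet inflect differently (vibokob, beparugbakovi), so the final letter is not what conditions the rule; the last vowel is.
"bawigod" has last vowel 'o'. The one such stem in the data (vibok → vibokob) adds -ob, so the same rule applies.
The other patterns: stems whose last vowel is 'u' add the prefix ti-; stems whose last vowel is 'a' add be- … -ovi around the stem.
So bawigod → bawigodob.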